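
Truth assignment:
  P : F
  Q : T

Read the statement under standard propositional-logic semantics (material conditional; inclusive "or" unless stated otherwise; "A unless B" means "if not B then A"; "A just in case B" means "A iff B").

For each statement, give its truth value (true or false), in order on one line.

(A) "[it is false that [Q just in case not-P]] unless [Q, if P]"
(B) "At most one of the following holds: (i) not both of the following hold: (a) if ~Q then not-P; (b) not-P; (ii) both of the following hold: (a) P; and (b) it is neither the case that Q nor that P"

(A) T / (B) T

(A): Parsed as not (Q iff not P) or (P -> Q)

not P = not False = True
Q iff not P = True iff True = True
not (Q iff not P) = not True = False
P -> Q = False -> True = True
not (Q iff not P) or (P -> Q) = False or True = True
So (A) is true.

(B): This is ((not Q -> not P) nand not P) nand (P and (Q nor P)).

not Q = not True = False
not P = not False = True
not Q -> not P = False -> True = True
not P = not False = True
(not Q -> not P) nand not P = True nand True = False
Q nor P = True nor False = False
P and (Q nor P) = False and False = False
((not Q -> not P) nand not P) nand (P and (Q nor P)) = False nand False = True
So (B) is true.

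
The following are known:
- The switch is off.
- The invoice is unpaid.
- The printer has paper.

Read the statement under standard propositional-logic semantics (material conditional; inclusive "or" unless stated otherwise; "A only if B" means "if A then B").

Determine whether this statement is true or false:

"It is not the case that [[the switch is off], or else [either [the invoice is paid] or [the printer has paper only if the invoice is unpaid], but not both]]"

Let P = "the switch is on" (F), Q = "the invoice is paid" (F), R = "the printer has paper" (T).
This is ¬(¬P ∨ (Q ⊕ (R → ¬Q))).

¬P = ¬F = T
¬Q = ¬F = T
R → ¬Q = T → T = T
Q ⊕ (R → ¬Q) = F ⊕ T = T
¬P ∨ (Q ⊕ (R → ¬Q)) = T ∨ T = T
¬(¬P ∨ (Q ⊕ (R → ¬Q))) = ¬T = F

false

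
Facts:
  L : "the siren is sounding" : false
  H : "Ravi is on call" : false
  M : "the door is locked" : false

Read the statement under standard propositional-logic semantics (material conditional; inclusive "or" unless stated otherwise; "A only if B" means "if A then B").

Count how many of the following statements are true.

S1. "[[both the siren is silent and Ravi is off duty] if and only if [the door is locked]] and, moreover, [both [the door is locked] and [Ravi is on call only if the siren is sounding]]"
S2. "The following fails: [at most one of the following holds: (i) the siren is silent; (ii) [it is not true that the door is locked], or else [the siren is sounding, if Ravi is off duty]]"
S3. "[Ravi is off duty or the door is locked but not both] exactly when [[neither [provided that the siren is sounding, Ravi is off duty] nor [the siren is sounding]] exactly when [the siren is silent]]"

1

S1: In symbols: ((~L & ~H) <-> M) & (M & (H -> L))

~L = ~F = T
~H = ~F = T
~L & ~H = T & T = T
(~L & ~H) <-> M = T <-> F = F
H -> L = F -> F = T
M & (H -> L) = F & T = F
((~L & ~H) <-> M) & (M & (H -> L)) = F & F = F
So S1 is false.

S2: Parsed as ~(~L nand (~M | (~H -> L)))

~L = ~F = T
~M = ~F = T
~H = ~F = T
~H -> L = T -> F = F
~M | (~H -> L) = T | F = T
~L nand (~M | (~H -> L)) = T nand T = F
~(~L nand (~M | (~H -> L))) = ~F = T
Hence S2 is true.

S3: In symbols: (~H xor M) <-> (((L -> ~H) nor L) <-> ~L)

~H = ~F = T
~H xor M = T xor F = T
~H = ~F = T
L -> ~H = F -> T = T
(L -> ~H) nor L = T nor F = F
~L = ~F = T
((L -> ~H) nor L) <-> ~L = F <-> T = F
(~H xor M) <-> (((L -> ~H) nor L) <-> ~L) = T <-> F = F
Thus S3 is false.

1 of the 3 statements is true (S2).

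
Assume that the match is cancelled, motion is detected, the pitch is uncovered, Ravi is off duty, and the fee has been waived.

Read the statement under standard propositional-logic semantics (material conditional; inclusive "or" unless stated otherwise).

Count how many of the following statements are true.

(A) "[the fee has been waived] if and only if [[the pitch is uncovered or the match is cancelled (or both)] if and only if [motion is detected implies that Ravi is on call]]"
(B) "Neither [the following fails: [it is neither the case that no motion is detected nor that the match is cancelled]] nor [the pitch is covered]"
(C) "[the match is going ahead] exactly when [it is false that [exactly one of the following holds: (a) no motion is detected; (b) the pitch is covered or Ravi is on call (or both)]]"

Let U = "the fee has been waived" (True), R = "the pitch is covered" (False), P = "the match is cancelled" (True), Q = "motion is detected" (True), S = "Ravi is on call" (False).

(A): This is U iff ((not R or P) iff (Q -> S)).

not R = not False = True
not R or P = True or True = True
Q -> S = True -> False = False
(not R or P) iff (Q -> S) = True iff False = False
U iff ((not R or P) iff (Q -> S)) = True iff False = False
So (A) is false.

(B): Parsed as not (not Q nor P) nor R

not Q = not True = False
not Q nor P = False nor True = False
not (not Q nor P) = not False = True
not (not Q nor P) nor R = True nor False = False
So (B) is false.

(C): Parsed as not P iff not (not Q xor (R or S))

not P = not True = False
not Q = not True = False
R or S = False or False = False
not Q xor (R or S) = False xor False = False
not (not Q xor (R or S)) = not False = True
not P iff not (not Q xor (R or S)) = False iff True = False
So (C) is false.

0 of the 3 statements are true (none).

0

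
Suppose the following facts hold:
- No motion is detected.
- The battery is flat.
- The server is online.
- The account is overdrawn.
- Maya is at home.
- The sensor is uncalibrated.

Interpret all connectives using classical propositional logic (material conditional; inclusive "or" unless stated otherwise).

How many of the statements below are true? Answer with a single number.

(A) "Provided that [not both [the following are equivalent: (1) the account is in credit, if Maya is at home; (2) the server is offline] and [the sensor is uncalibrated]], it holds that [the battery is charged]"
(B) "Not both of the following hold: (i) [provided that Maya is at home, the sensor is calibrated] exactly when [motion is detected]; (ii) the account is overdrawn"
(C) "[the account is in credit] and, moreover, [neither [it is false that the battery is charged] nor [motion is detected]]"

Let S = "Maya is at home" (T), P = "the account is overdrawn" (T), L = "the server is online" (T), W = "the sensor is calibrated" (F), Q = "the battery is charged" (F), G = "motion is detected" (F).

(A): Parsed as (((S → ¬P) ↔ ¬L) ↑ ¬W) → Q

¬P = ¬T = F
S → ¬P = T → F = F
¬L = ¬T = F
(S → ¬P) ↔ ¬L = F ↔ F = T
¬W = ¬F = T
((S → ¬P) ↔ ¬L) ↑ ¬W = T ↑ T = F
(((S → ¬P) ↔ ¬L) ↑ ¬W) → Q = F → F = T
Hence (A) is true.

(B): Parsed as ((S → W) ↔ G) ↑ P

S → W = T → F = F
(S → W) ↔ G = F ↔ F = T
((S → W) ↔ G) ↑ P = T ↑ T = F
So (B) is false.

(C): Formalization: ¬P ∧ (¬Q ↓ G)

¬P = ¬T = F
¬Q = ¬F = T
¬Q ↓ G = T ↓ F = F
¬P ∧ (¬Q ↓ G) = F ∧ F = F
Thus (C) is false.

True statements: 1.

1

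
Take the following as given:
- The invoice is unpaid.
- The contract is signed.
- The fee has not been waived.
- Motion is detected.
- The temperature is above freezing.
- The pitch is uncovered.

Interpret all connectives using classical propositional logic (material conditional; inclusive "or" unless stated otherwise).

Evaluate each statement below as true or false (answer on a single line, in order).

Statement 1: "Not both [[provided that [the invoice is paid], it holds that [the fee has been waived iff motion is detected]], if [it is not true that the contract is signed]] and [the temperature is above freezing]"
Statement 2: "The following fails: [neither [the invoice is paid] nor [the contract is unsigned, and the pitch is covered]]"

Statement 1 false, Statement 2 false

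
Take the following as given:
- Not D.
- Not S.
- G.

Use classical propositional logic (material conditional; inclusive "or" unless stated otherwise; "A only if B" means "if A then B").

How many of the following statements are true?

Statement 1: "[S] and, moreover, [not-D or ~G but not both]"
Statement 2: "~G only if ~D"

1

Statement 1: In symbols: S & (~D xor ~G)

~D = ~F = T
~G = ~T = F
~D xor ~G = T xor F = T
S & (~D xor ~G) = F & T = F
Hence Statement 1 is false.

Statement 2: This is ~G -> ~D.

~G = ~T = F
~D = ~F = T
~G -> ~D = F -> T = T
Thus Statement 2 is true.

Count: 1.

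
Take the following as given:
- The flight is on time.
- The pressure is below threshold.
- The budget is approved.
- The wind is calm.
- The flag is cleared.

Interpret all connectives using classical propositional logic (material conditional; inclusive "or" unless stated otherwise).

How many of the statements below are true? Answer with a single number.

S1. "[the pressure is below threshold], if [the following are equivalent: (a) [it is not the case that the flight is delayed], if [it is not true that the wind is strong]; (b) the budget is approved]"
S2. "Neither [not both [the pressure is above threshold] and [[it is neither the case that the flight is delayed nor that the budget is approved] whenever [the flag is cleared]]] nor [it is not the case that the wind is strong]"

1

Let D = "the wind is strong" (False), K = "the flight is delayed" (False), N = "the budget is approved" (True), S = "the pressure is above threshold" (False), G = "the flag is set" (False).

S1: Formalization: ((not D -> not K) iff N) -> not S

not D = not False = True
not K = not False = True
not D -> not K = True -> True = True
(not D -> not K) iff N = True iff True = True
not S = not False = True
((not D -> not K) iff N) -> not S = True -> True = True
Hence S1 is true.

S2: Formalization: (S nand (not G -> (K nor N))) nor not D

not G = not False = True
K nor N = False nor True = False
not G -> (K nor N) = True -> False = False
S nand (not G -> (K nor N)) = False nand False = True
not D = not False = True
(S nand (not G -> (K nor N))) nor not D = True nor True = False
Thus S2 is false.

Count: 1.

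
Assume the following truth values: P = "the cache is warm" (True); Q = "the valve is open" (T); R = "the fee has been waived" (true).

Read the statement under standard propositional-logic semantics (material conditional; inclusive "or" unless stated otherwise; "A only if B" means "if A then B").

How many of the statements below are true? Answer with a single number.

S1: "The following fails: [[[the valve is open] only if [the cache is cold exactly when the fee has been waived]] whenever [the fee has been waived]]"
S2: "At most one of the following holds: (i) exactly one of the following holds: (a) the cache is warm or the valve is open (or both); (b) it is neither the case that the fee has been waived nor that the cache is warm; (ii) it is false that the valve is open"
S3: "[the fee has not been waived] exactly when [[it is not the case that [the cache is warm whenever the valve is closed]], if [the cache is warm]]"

3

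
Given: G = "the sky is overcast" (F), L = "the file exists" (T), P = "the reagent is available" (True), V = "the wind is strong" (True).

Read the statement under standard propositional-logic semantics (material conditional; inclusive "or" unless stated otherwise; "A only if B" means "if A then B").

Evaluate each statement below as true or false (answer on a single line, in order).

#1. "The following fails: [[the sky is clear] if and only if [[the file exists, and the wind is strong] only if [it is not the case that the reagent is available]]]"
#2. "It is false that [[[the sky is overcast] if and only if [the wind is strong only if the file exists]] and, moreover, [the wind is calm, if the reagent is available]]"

#1: Parsed as ¬(¬G ↔ ((L ∧ V) → ¬P))

¬G = ¬F = T
L ∧ V = T ∧ T = T
¬P = ¬T = F
(L ∧ V) → ¬P = T → F = F
¬G ↔ ((L ∧ V) → ¬P) = T ↔ F = F
¬(¬G ↔ ((L ∧ V) → ¬P)) = ¬F = T
Thus #1 is true.

#2: This is ¬((G ↔ (V → L)) ∧ (P → ¬V)).

V → L = T → T = T
G ↔ (V → L) = F ↔ T = F
¬V = ¬T = F
P → ¬V = T → F = F
(G ↔ (V → L)) ∧ (P → ¬V) = F ∧ F = F
¬((G ↔ (V → L)) ∧ (P → ¬V)) = ¬F = T
Hence #2 is true.

#1 True / #2 True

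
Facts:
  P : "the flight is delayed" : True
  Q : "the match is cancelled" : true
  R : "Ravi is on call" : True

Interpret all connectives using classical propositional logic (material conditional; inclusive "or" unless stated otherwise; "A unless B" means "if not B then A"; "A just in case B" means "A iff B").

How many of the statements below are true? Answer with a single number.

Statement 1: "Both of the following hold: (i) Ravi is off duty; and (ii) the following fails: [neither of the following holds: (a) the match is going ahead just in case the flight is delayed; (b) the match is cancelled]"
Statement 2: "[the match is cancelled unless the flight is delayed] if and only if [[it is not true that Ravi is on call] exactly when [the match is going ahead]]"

1

Statement 1: Parsed as ~R & ~((~Q <-> P) nor Q)

~R = ~T = F
~Q = ~T = F
~Q <-> P = F <-> T = F
(~Q <-> P) nor Q = F nor T = F
~((~Q <-> P) nor Q) = ~F = T
~R & ~((~Q <-> P) nor Q) = F & T = F
Thus Statement 1 is false.

Statement 2: This is (Q | P) <-> (~R <-> ~Q).

Q | P = T | T = T
~R = ~T = F
~Q = ~T = F
~R <-> ~Q = F <-> F = T
(Q | P) <-> (~R <-> ~Q) = T <-> T = T
Thus Statement 2 is true.

1 of the 2 statements is true (Statement 2).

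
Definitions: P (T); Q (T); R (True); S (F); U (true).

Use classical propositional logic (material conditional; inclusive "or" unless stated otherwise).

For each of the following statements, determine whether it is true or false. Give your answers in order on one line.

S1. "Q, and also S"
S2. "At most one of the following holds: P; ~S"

S1: Formalization: Q & S

Q & S = T & F = F
Thus S1 is false.

S2: In symbols: P nand ~S

~S = ~F = T
P nand ~S = T nand T = F
So S2 is false.

S1 False; S2 False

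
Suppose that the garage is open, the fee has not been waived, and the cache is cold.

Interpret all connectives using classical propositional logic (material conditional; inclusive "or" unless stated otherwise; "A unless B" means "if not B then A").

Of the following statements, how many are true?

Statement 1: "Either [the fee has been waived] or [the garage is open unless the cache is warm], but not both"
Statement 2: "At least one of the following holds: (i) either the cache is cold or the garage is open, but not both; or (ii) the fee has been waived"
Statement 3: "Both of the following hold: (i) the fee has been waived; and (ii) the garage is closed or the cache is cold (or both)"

Let L = "the fee has been waived" (F), Q = "the garage is closed" (F), S = "the cache is warm" (F).

Statement 1: In symbols: L ⊕ (¬Q ∨ S)

¬Q = ¬F = T
¬Q ∨ S = T ∨ F = T
L ⊕ (¬Q ∨ S) = F ⊕ T = T
Hence Statement 1 is true.

Statement 2: Formalization: (¬S ⊕ ¬Q) ∨ L

¬S = ¬F = T
¬Q = ¬F = T
¬S ⊕ ¬Q = T ⊕ T = F
(¬S ⊕ ¬Q) ∨ L = F ∨ F = F
So Statement 2 is false.

Statement 3: In symbols: L ∧ (Q ∨ ¬S)

¬S = ¬F = T
Q ∨ ¬S = F ∨ T = T
L ∧ (Q ∨ ¬S) = F ∧ T = F
So Statement 3 is false.

Count: 1.

1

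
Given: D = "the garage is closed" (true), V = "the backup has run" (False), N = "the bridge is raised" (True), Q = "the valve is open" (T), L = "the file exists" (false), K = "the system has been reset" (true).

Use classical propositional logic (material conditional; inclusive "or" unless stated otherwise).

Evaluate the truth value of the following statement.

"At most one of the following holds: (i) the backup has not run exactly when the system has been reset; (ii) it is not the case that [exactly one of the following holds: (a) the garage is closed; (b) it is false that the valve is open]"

True

Formalization: (~V <-> K) nand ~(D xor ~Q)

~V = ~F = T
~V <-> K = T <-> T = T
~Q = ~T = F
D xor ~Q = T xor F = T
~(D xor ~Q) = ~T = F
(~V <-> K) nand ~(D xor ~Q) = T nand F = T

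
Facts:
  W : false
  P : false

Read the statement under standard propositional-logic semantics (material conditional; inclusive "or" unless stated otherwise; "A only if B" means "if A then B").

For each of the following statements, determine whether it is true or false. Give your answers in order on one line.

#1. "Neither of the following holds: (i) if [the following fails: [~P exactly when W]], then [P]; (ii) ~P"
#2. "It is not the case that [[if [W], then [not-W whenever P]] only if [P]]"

#1 False, #2 True

#1: Formalization: (¬(¬P ↔ W) → P) ↓ ¬P

¬P = ¬F = T
¬P ↔ W = T ↔ F = F
¬(¬P ↔ W) = ¬F = T
¬(¬P ↔ W) → P = T → F = F
¬P = ¬F = T
(¬(¬P ↔ W) → P) ↓ ¬P = F ↓ T = F
Hence #1 is false.

#2: In symbols: ¬((W → (P → ¬W)) → P)

¬W = ¬F = T
P → ¬W = F → T = T
W → (P → ¬W) = F → T = T
(W → (P → ¬W)) → P = T → F = F
¬((W → (P → ¬W)) → P) = ¬F = T
Hence #2 is true.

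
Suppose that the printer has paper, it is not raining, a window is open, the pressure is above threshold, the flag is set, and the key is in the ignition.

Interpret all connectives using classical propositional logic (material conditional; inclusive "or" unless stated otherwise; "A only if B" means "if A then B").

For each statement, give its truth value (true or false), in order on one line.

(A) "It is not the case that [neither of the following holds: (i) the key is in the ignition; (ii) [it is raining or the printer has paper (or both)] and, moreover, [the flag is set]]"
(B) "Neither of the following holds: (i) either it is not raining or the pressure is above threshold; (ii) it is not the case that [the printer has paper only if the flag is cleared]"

Let V = "the key is in the ignition" (T), Q = "it is raining" (F), P = "the printer has paper" (T), U = "the flag is set" (T), S = "the pressure is above threshold" (T).

(A): In symbols: ~(V nor ((Q | P) & U))

Q | P = F | T = T
(Q | P) & U = T & T = T
V nor ((Q | P) & U) = T nor T = F
~(V nor ((Q | P) & U)) = ~F = T
Thus (A) is true.

(B): Parsed as (~Q | S) nor ~(P -> ~U)

~Q = ~F = T
~Q | S = T | T = T
~U = ~T = F
P -> ~U = T -> F = F
~(P -> ~U) = ~F = T
(~Q | S) nor ~(P -> ~U) = T nor T = F
So (B) is false.

(A) True, (B) False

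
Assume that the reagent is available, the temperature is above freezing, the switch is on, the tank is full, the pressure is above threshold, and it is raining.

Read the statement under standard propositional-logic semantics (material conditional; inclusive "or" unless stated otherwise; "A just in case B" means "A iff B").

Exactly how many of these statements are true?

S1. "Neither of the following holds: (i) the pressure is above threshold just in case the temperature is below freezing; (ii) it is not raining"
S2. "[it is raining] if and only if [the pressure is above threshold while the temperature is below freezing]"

1

Let R = "the pressure is above threshold" (T), D = "the temperature is below freezing" (F), K = "it is raining" (T).

S1: Parsed as (R <-> D) nor ~K

R <-> D = T <-> F = F
~K = ~T = F
(R <-> D) nor ~K = F nor F = T
So S1 is true.

S2: Formalization: K <-> (R & D)

R & D = T & F = F
K <-> (R & D) = T <-> F = F
So S2 is false.

True statements: 1 (S1).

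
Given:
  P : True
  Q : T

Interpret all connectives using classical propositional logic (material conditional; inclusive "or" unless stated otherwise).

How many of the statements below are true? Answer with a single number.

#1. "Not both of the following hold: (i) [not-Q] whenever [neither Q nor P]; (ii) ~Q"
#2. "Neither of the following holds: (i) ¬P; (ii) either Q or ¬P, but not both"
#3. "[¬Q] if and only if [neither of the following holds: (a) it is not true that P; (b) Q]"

2

#1: Parsed as ((Q nor P) -> ~Q) nand ~Q

Q nor P = T nor T = F
~Q = ~T = F
(Q nor P) -> ~Q = F -> F = T
~Q = ~T = F
((Q nor P) -> ~Q) nand ~Q = T nand F = T
So #1 is true.

#2: This is ~P nor (Q xor ~P).

~P = ~T = F
~P = ~T = F
Q xor ~P = T xor F = T
~P nor (Q xor ~P) = F nor T = F
Thus #2 is false.

#3: This is ~Q <-> (~P nor Q).

~Q = ~T = F
~P = ~T = F
~P nor Q = F nor T = F
~Q <-> (~P nor Q) = F <-> F = T
Thus #3 is true.

2 of the 3 statements are true (#1, #3).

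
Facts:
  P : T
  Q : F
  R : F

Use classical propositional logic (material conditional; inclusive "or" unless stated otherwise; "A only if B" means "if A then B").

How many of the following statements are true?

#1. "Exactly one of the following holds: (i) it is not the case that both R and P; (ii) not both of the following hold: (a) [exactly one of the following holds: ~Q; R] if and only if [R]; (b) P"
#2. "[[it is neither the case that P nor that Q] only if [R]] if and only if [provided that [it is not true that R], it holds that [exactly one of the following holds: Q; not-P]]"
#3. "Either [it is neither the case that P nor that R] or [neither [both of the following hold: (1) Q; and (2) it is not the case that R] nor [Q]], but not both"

1

#1: This is (R nand P) xor (((not Q xor R) iff R) nand P).

R nand P = False nand True = True
not Q = not False = True
not Q xor R = True xor False = True
(not Q xor R) iff R = True iff False = False
((not Q xor R) iff R) nand P = False nand True = True
(R nand P) xor (((not Q xor R) iff R) nand P) = True xor True = False
Thus #1 is false.

#2: Parsed as ((P nor Q) -> R) iff (not R -> (Q xor not P))

P nor Q = True nor False = False
(P nor Q) -> R = False -> False = True
not R = not False = True
not P = not True = False
Q xor not P = False xor False = False
not R -> (Q xor not P) = True -> False = False
((P nor Q) -> R) iff (not R -> (Q xor not P)) = True iff False = False
Thus #2 is false.

#3: Formalization: (P nor R) xor ((Q and not R) nor Q)

P nor R = True nor False = False
not R = not False = True
Q and not R = False and True = False
(Q and not R) nor Q = False nor False = True
(P nor R) xor ((Q and not R) nor Q) = False xor True = True
Thus #3 is true.

1 of the 3 statements is true.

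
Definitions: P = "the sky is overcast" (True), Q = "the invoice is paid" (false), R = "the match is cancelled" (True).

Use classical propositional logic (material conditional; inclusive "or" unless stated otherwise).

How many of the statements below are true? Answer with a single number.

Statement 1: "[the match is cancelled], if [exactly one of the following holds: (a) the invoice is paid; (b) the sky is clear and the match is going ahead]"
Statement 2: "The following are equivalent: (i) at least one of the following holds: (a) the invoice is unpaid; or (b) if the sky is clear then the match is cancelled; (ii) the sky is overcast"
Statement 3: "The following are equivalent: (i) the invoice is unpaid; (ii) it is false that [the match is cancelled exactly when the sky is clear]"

Statement 1: Formalization: (Q ⊕ (¬P ∧ ¬R)) → R

¬P = ¬T = F
¬R = ¬T = F
¬P ∧ ¬R = F ∧ F = F
Q ⊕ (¬P ∧ ¬R) = F ⊕ F = F
(Q ⊕ (¬P ∧ ¬R)) → R = F → T = T
Thus Statement 1 is true.

Statement 2: In symbols: (¬Q ∨ (¬P → R)) ↔ P

¬Q = ¬F = T
¬P = ¬T = F
¬P → R = F → T = T
¬Q ∨ (¬P → R) = T ∨ T = T
(¬Q ∨ (¬P → R)) ↔ P = T ↔ T = T
So Statement 2 is true.

Statement 3: Formalization: ¬Q ↔ ¬(R ↔ ¬P)

¬Q = ¬F = T
¬P = ¬T = F
R ↔ ¬P = T ↔ F = F
¬(R ↔ ¬P) = ¬F = T
¬Q ↔ ¬(R ↔ ¬P) = T ↔ T = T
Thus Statement 3 is true.

3 of the 3 statements are true (Statement 1, Statement 2, Statement 3).

3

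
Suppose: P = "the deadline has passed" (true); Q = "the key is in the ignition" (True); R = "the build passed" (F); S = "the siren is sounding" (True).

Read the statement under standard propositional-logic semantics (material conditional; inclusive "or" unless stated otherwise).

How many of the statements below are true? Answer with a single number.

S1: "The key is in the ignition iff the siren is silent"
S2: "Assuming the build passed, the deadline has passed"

1

S1: Formalization: Q ↔ ¬S

¬S = ¬T = F
Q ↔ ¬S = T ↔ F = F
So S1 is false.

S2: This is R → P.

R → P = F → T = T
So S2 is true.

1 of the 2 statements is true.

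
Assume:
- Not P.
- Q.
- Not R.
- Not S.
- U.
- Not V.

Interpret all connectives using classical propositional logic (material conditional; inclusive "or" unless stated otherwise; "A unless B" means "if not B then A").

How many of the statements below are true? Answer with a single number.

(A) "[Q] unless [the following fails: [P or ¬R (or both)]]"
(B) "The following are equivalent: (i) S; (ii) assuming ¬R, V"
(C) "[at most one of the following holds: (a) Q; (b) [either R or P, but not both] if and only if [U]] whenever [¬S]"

(A): Parsed as Q or not (P or not R)

not R = not False = True
P or not R = False or True = True
not (P or not R) = not True = False
Q or not (P or not R) = True or False = True
So (A) is true.

(B): In symbols: S iff (not R -> V)

not R = not False = True
not R -> V = True -> False = False
S iff (not R -> V) = False iff False = True
Hence (B) is true.

(C): Formalization: not S -> (Q nand ((R xor P) iff U))

not S = not False = True
R xor P = False xor False = False
(R xor P) iff U = False iff True = False
Q nand ((R xor P) iff U) = True nand False = True
not S -> (Q nand ((R xor P) iff U)) = True -> True = True
Thus (C) is true.

3 of the 3 statements are true ((A), (B), (C)).

3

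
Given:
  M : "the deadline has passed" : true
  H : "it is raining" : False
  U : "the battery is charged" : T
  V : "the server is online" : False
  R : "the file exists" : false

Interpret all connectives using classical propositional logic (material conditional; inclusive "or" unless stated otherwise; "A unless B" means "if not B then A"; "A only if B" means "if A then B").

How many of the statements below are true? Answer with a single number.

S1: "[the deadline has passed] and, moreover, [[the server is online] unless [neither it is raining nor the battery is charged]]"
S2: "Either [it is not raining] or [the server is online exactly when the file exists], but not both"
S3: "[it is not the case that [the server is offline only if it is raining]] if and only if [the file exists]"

0

S1: Formalization: M & (V | (H nor U))

H nor U = F nor T = F
V | (H nor U) = F | F = F
M & (V | (H nor U)) = T & F = F
Hence S1 is false.

S2: In symbols: ~H xor (V <-> R)

~H = ~F = T
V <-> R = F <-> F = T
~H xor (V <-> R) = T xor T = F
So S2 is false.

S3: This is ~(~V -> H) <-> R.

~V = ~F = T
~V -> H = T -> F = F
~(~V -> H) = ~F = T
~(~V -> H) <-> R = T <-> F = F
So S3 is false.

Count: 0.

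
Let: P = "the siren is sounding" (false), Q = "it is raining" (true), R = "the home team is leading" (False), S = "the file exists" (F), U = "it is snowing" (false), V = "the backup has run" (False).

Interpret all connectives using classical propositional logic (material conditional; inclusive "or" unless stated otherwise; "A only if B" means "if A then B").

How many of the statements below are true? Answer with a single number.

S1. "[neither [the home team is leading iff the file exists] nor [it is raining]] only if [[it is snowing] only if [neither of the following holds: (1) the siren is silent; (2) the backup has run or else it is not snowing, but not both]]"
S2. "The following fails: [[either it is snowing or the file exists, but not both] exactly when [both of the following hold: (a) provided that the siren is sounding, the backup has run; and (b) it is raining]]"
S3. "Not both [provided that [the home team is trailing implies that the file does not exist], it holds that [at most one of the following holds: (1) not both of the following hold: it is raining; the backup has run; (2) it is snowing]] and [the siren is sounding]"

3

S1: In symbols: ((R ↔ S) ↓ Q) → (U → (¬P ↓ (V ⊕ ¬U)))

R ↔ S = F ↔ F = T
(R ↔ S) ↓ Q = T ↓ T = F
¬P = ¬F = T
¬U = ¬F = T
V ⊕ ¬U = F ⊕ T = T
¬P ↓ (V ⊕ ¬U) = T ↓ T = F
U → (¬P ↓ (V ⊕ ¬U)) = F → F = T
((R ↔ S) ↓ Q) → (U → (¬P ↓ (V ⊕ ¬U))) = F → T = T
Thus S1 is true.

S2: Formalization: ¬((U ⊕ S) ↔ ((P → V) ∧ Q))

U ⊕ S = F ⊕ F = F
P → V = F → F = T
(P → V) ∧ Q = T ∧ T = T
(U ⊕ S) ↔ ((P → V) ∧ Q) = F ↔ T = F
¬((U ⊕ S) ↔ ((P → V) ∧ Q)) = ¬F = T
Hence S2 is true.

S3: This is ((¬R → ¬S) → ((Q ↑ V) ↑ U)) ↑ P.

¬R = ¬F = T
¬S = ¬F = T
¬R → ¬S = T → T = T
Q ↑ V = T ↑ F = T
(Q ↑ V) ↑ U = T ↑ F = T
(¬R → ¬S) → ((Q ↑ V) ↑ U) = T → T = T
((¬R → ¬S) → ((Q ↑ V) ↑ U)) ↑ P = T ↑ F = T
Hence S3 is true.

True statements: 3 (S1, S2, S3).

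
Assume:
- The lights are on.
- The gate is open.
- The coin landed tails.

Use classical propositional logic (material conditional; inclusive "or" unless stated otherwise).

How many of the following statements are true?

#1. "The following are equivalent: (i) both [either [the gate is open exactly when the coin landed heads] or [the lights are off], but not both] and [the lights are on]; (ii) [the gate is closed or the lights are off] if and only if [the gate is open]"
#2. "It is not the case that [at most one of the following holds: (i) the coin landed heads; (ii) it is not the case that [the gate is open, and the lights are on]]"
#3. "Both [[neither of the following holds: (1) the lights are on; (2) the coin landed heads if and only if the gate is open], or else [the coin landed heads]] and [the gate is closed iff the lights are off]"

1

Let Q = "the gate is open" (True), R = "the coin landed heads" (False), P = "the lights are on" (True).

#1: Formalization: (((Q iff R) xor not P) and P) iff ((not Q or not P) iff Q)

Q iff R = True iff False = False
not P = not True = False
(Q iff R) xor not P = False xor False = False
((Q iff R) xor not P) and P = False and True = False
not Q = not True = False
not P = not True = False
not Q or not P = False or False = False
(not Q or not P) iff Q = False iff True = False
(((Q iff R) xor not P) and P) iff ((not Q or not P) iff Q) = False iff False = True
So #1 is true.

#2: This is not (R nand not (Q and P)).

Q and P = True and True = True
not (Q and P) = not True = False
R nand not (Q and P) = False nand False = True
not (R nand not (Q and P)) = not True = False
Thus #2 is false.

#3: In symbols: ((P nor (R iff Q)) or R) and (not Q iff not P)

R iff Q = False iff True = False
P nor (R iff Q) = True nor False = False
(P nor (R iff Q)) or R = False or False = False
not Q = not True = False
not P = not True = False
not Q iff not P = False iff False = True
((P nor (R iff Q)) or R) and (not Q iff not P) = False and True = False
Thus #3 is false.

Count: 1.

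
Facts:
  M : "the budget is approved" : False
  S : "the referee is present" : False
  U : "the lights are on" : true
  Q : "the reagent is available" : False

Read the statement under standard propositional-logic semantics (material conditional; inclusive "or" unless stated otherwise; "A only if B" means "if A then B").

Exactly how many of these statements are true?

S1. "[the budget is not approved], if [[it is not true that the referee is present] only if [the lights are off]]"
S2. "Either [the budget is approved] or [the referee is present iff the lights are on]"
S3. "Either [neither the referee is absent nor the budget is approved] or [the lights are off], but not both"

1

S1: Parsed as (¬S → ¬U) → ¬M

¬S = ¬F = T
¬U = ¬T = F
¬S → ¬U = T → F = F
¬M = ¬F = T
(¬S → ¬U) → ¬M = F → T = T
Hence S1 is true.

S2: In symbols: M ∨ (S ↔ U)

S ↔ U = F ↔ T = F
M ∨ (S ↔ U) = F ∨ F = F
Hence S2 is false.

S3: Parsed as (¬S ↓ M) ⊕ ¬U

¬S = ¬F = T
¬S ↓ M = T ↓ F = F
¬U = ¬T = F
(¬S ↓ M) ⊕ ¬U = F ⊕ F = F
Thus S3 is false.

1 of the 3 statements is true (S1).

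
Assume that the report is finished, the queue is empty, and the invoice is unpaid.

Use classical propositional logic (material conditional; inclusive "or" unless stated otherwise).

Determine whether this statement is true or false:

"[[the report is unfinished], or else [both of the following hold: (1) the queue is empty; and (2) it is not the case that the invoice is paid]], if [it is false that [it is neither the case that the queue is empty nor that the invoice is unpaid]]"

True.

Let V = "the queue is empty" (T), G = "the invoice is paid" (F), L = "the report is finished" (T).
Formalization: ~(V nor ~G) -> (~L | (V & ~G))

~G = ~F = T
V nor ~G = T nor T = F
~(V nor ~G) = ~F = T
~L = ~T = F
~G = ~F = T
V & ~G = T & T = T
~L | (V & ~G) = F | T = T
~(V nor ~G) -> (~L | (V & ~G)) = T -> T = T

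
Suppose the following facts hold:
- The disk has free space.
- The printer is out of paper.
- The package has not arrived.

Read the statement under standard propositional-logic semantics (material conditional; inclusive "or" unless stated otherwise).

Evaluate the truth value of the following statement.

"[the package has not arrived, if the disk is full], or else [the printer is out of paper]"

Let P = "the disk is full" (F), R = "the package has arrived" (F), Q = "the printer has paper" (F).
This is (P -> ~R) | ~Q.

~R = ~F = T
P -> ~R = F -> T = T
~Q = ~F = T
(P -> ~R) | ~Q = T | T = T

True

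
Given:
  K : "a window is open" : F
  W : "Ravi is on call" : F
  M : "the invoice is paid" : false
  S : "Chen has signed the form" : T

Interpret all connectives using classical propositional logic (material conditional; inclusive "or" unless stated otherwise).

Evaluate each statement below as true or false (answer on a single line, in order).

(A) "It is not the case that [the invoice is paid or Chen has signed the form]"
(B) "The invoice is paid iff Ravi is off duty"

(A): Parsed as not (M or S)

M or S = False or True = True
not (M or S) = not True = False
Thus (A) is false.

(B): Parsed as M iff not W

not W = not False = True
M iff not W = False iff True = False
So (B) is false.

(A) False / (B) False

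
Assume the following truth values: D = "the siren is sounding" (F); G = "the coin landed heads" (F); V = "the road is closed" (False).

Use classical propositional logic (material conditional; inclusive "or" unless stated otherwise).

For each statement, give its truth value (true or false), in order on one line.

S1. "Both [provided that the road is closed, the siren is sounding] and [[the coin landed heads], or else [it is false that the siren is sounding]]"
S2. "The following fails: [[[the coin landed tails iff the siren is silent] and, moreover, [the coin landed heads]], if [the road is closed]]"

S1: In symbols: (V -> D) & (G | ~D)

V -> D = F -> F = T
~D = ~F = T
G | ~D = F | T = T
(V -> D) & (G | ~D) = T & T = T
So S1 is true.

S2: Formalization: ~(V -> ((~G <-> ~D) & G))

~G = ~F = T
~D = ~F = T
~G <-> ~D = T <-> T = T
(~G <-> ~D) & G = T & F = F
V -> ((~G <-> ~D) & G) = F -> F = T
~(V -> ((~G <-> ~D) & G)) = ~T = F
Thus S2 is false.

S1 T; S2 F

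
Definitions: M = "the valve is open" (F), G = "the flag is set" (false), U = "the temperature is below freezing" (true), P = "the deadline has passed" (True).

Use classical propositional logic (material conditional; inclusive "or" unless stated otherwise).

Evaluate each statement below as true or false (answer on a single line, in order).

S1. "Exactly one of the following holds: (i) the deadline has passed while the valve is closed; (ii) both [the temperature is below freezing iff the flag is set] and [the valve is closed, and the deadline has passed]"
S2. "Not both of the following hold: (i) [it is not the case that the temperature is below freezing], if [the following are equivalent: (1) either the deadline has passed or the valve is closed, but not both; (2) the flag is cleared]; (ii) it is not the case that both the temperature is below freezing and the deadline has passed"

S1 True, S2 True

S1: Parsed as (P ∧ ¬M) ⊕ ((U ↔ G) ∧ (¬M ∧ P))

¬M = ¬F = T
P ∧ ¬M = T ∧ T = T
U ↔ G = T ↔ F = F
¬M = ¬F = T
¬M ∧ P = T ∧ T = T
(U ↔ G) ∧ (¬M ∧ P) = F ∧ T = F
(P ∧ ¬M) ⊕ ((U ↔ G) ∧ (¬M ∧ P)) = T ⊕ F = T
So S1 is true.

S2: Formalization: (((P ⊕ ¬M) ↔ ¬G) → ¬U) ↑ (U ↑ P)

¬M = ¬F = T
P ⊕ ¬M = T ⊕ T = F
¬G = ¬F = T
(P ⊕ ¬M) ↔ ¬G = F ↔ T = F
¬U = ¬T = F
((P ⊕ ¬M) ↔ ¬G) → ¬U = F → F = T
U ↑ P = T ↑ T = F
(((P ⊕ ¬M) ↔ ¬G) → ¬U) ↑ (U ↑ P) = T ↑ F = T
Hence S2 is true.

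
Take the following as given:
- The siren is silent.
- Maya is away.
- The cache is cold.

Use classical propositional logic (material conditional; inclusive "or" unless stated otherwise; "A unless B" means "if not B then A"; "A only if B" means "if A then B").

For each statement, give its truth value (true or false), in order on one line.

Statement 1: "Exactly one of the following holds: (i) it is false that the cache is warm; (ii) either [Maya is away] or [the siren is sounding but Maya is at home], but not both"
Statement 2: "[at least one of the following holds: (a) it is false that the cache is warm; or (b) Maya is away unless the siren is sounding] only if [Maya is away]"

Let R = "the cache is warm" (F), Q = "Maya is at home" (F), P = "the siren is sounding" (F).

Statement 1: This is ¬R ⊕ (¬Q ⊕ (P ∧ Q)).

¬R = ¬F = T
¬Q = ¬F = T
P ∧ Q = F ∧ F = F
¬Q ⊕ (P ∧ Q) = T ⊕ F = T
¬R ⊕ (¬Q ⊕ (P ∧ Q)) = T ⊕ T = F
So Statement 1 is false.

Statement 2: Formalization: (¬R ∨ (¬Q ∨ P)) → ¬Q

¬R = ¬F = T
¬Q = ¬F = T
¬Q ∨ P = T ∨ F = T
¬R ∨ (¬Q ∨ P) = T ∨ T = T
¬Q = ¬F = T
(¬R ∨ (¬Q ∨ P)) → ¬Q = T → T = T
So Statement 2 is true.

Statement 1 false, Statement 2 true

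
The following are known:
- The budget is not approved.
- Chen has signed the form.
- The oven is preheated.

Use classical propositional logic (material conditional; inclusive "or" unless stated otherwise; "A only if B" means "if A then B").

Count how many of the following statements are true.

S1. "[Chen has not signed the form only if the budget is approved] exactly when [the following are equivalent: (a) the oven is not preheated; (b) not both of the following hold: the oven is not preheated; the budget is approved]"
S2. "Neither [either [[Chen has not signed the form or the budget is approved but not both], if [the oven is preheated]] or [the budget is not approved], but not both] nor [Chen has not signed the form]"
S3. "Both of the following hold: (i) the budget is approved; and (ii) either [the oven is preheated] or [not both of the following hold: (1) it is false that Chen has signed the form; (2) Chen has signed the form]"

0

Let G = "Chen has signed the form" (T), Q = "the budget is approved" (F), N = "the oven is preheated" (T).

S1: In symbols: (¬G → Q) ↔ (¬N ↔ (¬N ↑ Q))

¬G = ¬T = F
¬G → Q = F → F = T
¬N = ¬T = F
¬N = ¬T = F
¬N ↑ Q = F ↑ F = T
¬N ↔ (¬N ↑ Q) = F ↔ T = F
(¬G → Q) ↔ (¬N ↔ (¬N ↑ Q)) = T ↔ F = F
So S1 is false.

S2: In symbols: ((N → (¬G ⊕ Q)) ⊕ ¬Q) ↓ ¬G

¬G = ¬T = F
¬G ⊕ Q = F ⊕ F = F
N → (¬G ⊕ Q) = T → F = F
¬Q = ¬F = T
(N → (¬G ⊕ Q)) ⊕ ¬Q = F ⊕ T = T
¬G = ¬T = F
((N → (¬G ⊕ Q)) ⊕ ¬Q) ↓ ¬G = T ↓ F = F
Hence S2 is false.

S3: Formalization: Q ∧ (N ∨ (¬G ↑ G))

¬G = ¬T = F
¬G ↑ G = F ↑ T = T
N ∨ (¬G ↑ G) = T ∨ T = T
Q ∧ (N ∨ (¬G ↑ G)) = F ∧ T = F
Hence S3 is false.

0 of the 3 statements are true (none).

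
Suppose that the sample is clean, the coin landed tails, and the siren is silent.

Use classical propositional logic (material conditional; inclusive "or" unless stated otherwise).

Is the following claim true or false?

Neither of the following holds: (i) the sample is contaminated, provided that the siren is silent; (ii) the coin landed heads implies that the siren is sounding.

Let R = "the siren is sounding" (F), P = "the sample is contaminated" (F), Q = "the coin landed heads" (F).
In symbols: (¬R → P) ↓ (Q → R)

¬R = ¬F = T
¬R → P = T → F = F
Q → R = F → F = T
(¬R → P) ↓ (Q → R) = F ↓ T = F

false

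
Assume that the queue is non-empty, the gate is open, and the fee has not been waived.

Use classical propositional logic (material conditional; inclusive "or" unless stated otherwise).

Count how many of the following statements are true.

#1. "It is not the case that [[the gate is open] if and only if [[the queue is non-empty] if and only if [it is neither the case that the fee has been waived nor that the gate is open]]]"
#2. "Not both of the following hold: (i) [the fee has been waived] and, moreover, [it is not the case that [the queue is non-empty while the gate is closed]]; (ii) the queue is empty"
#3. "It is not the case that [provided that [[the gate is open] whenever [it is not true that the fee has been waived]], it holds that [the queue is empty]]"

Let Q = "the gate is open" (T), P = "the queue is empty" (F), R = "the fee has been waived" (F).

#1: This is ~(Q <-> (~P <-> (R nor Q))).

~P = ~F = T
R nor Q = F nor T = F
~P <-> (R nor Q) = T <-> F = F
Q <-> (~P <-> (R nor Q)) = T <-> F = F
~(Q <-> (~P <-> (R nor Q))) = ~F = T
Thus #1 is true.

#2: Parsed as (R & ~(~P & ~Q)) nand P

~P = ~F = T
~Q = ~T = F
~P & ~Q = T & F = F
~(~P & ~Q) = ~F = T
R & ~(~P & ~Q) = F & T = F
(R & ~(~P & ~Q)) nand P = F nand F = T
Hence #2 is true.

#3: This is ~((~R -> Q) -> P).

~R = ~F = T
~R -> Q = T -> T = T
(~R -> Q) -> P = T -> F = F
~((~R -> Q) -> P) = ~F = T
Hence #3 is true.

Count: 3.

3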